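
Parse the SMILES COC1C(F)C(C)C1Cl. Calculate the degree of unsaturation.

Molecular formula: C6H10ClFO.
DoU = (2C + 2 + N − H − X) / 2, where X is the halogen count and O/S are ignored.
    = (2·6 + 2 + 0 − 10 − 2) / 2 = 2 / 2 = 1.

1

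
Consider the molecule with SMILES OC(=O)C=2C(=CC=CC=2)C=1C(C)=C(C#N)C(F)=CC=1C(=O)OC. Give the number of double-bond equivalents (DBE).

Molecular formula: C17H12FNO4.
DoU = (2C + 2 + N − H − X) / 2, where X is the halogen count and O/S are ignored.
    = (2·17 + 2 + 1 − 12 − 1) / 2 = 24 / 2 = 12.

12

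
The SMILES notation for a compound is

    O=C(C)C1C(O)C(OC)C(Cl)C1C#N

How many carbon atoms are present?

9

Count every carbon token in the SMILES (each C, including those in ring-closure positions and inside branches).
Carbon count: 9.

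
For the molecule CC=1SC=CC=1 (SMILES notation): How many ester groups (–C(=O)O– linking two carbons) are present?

0

Scan the SMILES for the ester motif — none present.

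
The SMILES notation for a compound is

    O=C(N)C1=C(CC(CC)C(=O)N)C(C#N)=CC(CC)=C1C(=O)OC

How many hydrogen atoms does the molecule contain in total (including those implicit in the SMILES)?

Walk through each heavy atom and fill implicit hydrogens from standard valence (C 4, N 3, O 2, S 2, halogen 1):
  atom 1: O, bond orders sum to 2 (valence 2) → 0 H
  atom 2: C, bond orders sum to 4 (valence 4) → 0 H
  atom 3: N, bond orders sum to 1 (valence 3) → 2 H
  atom 4: C, bond orders sum to 4 (valence 4) → 0 H
  atom 5: C, bond orders sum to 4 (valence 4) → 0 H
  atom 6: C, bond orders sum to 2 (valence 4) → 2 H
  atom 7: C, bond orders sum to 3 (valence 4) → 1 H
  atom 8: C, bond orders sum to 2 (valence 4) → 2 H
  atom 9: C, bond orders sum to 1 (valence 4) → 3 H
  atom 10: C, bond orders sum to 4 (valence 4) → 0 H
  atom 11: O, bond orders sum to 2 (valence 2) → 0 H
  atom 12: N, bond orders sum to 1 (valence 3) → 2 H
  atom 13: C, bond orders sum to 4 (valence 4) → 0 H
  atom 14: C, bond orders sum to 4 (valence 4) → 0 H
  atom 15: N, bond orders sum to 3 (valence 3) → 0 H
  atom 16: C, bond orders sum to 3 (valence 4) → 1 H
  atom 17: C, bond orders sum to 4 (valence 4) → 0 H
  atom 18: C, bond orders sum to 2 (valence 4) → 2 H
  atom 19: C, bond orders sum to 1 (valence 4) → 3 H
  atom 20: C, bond orders sum to 4 (valence 4) → 0 H
  atom 21: C, bond orders sum to 4 (valence 4) → 0 H
  atom 22: O, bond orders sum to 2 (valence 2) → 0 H
  atom 23: O, bond orders sum to 2 (valence 2) → 0 H
  atom 24: C, bond orders sum to 1 (valence 4) → 3 H
Total hydrogens: 21.

21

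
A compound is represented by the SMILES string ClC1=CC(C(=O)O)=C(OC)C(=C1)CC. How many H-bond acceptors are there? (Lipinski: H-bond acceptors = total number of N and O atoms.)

3

N atoms: 0; O atoms: 3.
Lipinski HBA = 0 + 3 = 3.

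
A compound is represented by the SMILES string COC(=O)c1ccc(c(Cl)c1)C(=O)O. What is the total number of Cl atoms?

Scan the SMILES for Cl atoms (remember two-letter symbols like Cl and Br are single atoms).
Chlorine count: 1.

1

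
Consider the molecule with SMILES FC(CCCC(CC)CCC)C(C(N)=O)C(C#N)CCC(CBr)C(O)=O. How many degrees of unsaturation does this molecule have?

Molecular formula: C19H32BrFN2O3.
DoU = (2C + 2 + N − H − X) / 2, where X is the halogen count and O/S are ignored.
    = (2·19 + 2 + 2 − 32 − 2) / 2 = 8 / 2 = 4.

4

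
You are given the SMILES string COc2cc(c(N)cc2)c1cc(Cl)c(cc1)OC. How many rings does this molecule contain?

2

In SMILES, each pair of matching ring-closure digits denotes one ring-closing bond; the number of such bonds equals the number of independent rings.
Ring-closure bonds here: 2.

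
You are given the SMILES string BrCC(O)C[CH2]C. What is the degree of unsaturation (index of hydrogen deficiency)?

Molecular formula: C5H11BrO.
DoU = (2C + 2 + N − H − X) / 2, where X is the halogen count and O/S are ignored.
    = (2·5 + 2 + 0 − 11 − 1) / 2 = 0 / 2 = 0.

0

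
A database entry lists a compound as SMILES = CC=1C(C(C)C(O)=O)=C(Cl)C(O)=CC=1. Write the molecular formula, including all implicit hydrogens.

C10H11ClO3

Walk through each heavy atom and fill implicit hydrogens from standard valence (C 4, N 3, O 2, S 2, halogen 1):
  atom 1: C, bond orders sum to 1 (valence 4) → 3 H
  atom 2: C, bond orders sum to 4 (valence 4) → 0 H
  atom 3: C, bond orders sum to 4 (valence 4) → 0 H
  atom 4: C, bond orders sum to 3 (valence 4) → 1 H
  atom 5: C, bond orders sum to 1 (valence 4) → 3 H
  atom 6: C, bond orders sum to 4 (valence 4) → 0 H
  atom 7: O, bond orders sum to 1 (valence 2) → 1 H
  atom 8: O, bond orders sum to 2 (valence 2) → 0 H
  atom 9: C, bond orders sum to 4 (valence 4) → 0 H
  atom 10: Cl (halogen, monovalent) → 0 H
  atom 11: C, bond orders sum to 4 (valence 4) → 0 H
  atom 12: O, bond orders sum to 1 (valence 2) → 1 H
  atom 13: C, bond orders sum to 3 (valence 4) → 1 H
  atom 14: C, bond orders sum to 3 (valence 4) → 1 H
Totals → C:10, H:11, Cl:1, O:3.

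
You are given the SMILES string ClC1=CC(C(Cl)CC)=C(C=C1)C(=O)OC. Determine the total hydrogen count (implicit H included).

Walk through each heavy atom and fill implicit hydrogens from standard valence (C 4, N 3, O 2, S 2, halogen 1):
  atom 1: Cl (halogen, monovalent) → 0 H
  atom 2: C, bond orders sum to 4 (valence 4) → 0 H
  atom 3: C, bond orders sum to 3 (valence 4) → 1 H
  atom 4: C, bond orders sum to 4 (valence 4) → 0 H
  atom 5: C, bond orders sum to 3 (valence 4) → 1 H
  atom 6: Cl (halogen, monovalent) → 0 H
  atom 7: C, bond orders sum to 2 (valence 4) → 2 H
  atom 8: C, bond orders sum to 1 (valence 4) → 3 H
  atom 9: C, bond orders sum to 4 (valence 4) → 0 H
  atom 10: C, bond orders sum to 3 (valence 4) → 1 H
  atom 11: C, bond orders sum to 3 (valence 4) → 1 H
  atom 12: C, bond orders sum to 4 (valence 4) → 0 H
  atom 13: O, bond orders sum to 2 (valence 2) → 0 H
  atom 14: O, bond orders sum to 2 (valence 2) → 0 H
  atom 15: C, bond orders sum to 1 (valence 4) → 3 H
Total hydrogens: 12.

12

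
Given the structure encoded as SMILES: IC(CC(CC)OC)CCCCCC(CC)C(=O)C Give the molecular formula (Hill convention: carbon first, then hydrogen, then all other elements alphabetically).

C16H31IO2

Walk through each heavy atom and fill implicit hydrogens from standard valence (C 4, N 3, O 2, S 2, halogen 1):
  atom 1: I (halogen, monovalent) → 0 H
  atom 2: C, bond orders sum to 3 (valence 4) → 1 H
  atom 3: C, bond orders sum to 2 (valence 4) → 2 H
  atom 4: C, bond orders sum to 3 (valence 4) → 1 H
  atom 5: C, bond orders sum to 2 (valence 4) → 2 H
  atom 6: C, bond orders sum to 1 (valence 4) → 3 H
  atom 7: O, bond orders sum to 2 (valence 2) → 0 H
  atom 8: C, bond orders sum to 1 (valence 4) → 3 H
  atom 9: C, bond orders sum to 2 (valence 4) → 2 H
  atom 10: C, bond orders sum to 2 (valence 4) → 2 H
  atom 11: C, bond orders sum to 2 (valence 4) → 2 H
  atom 12: C, bond orders sum to 2 (valence 4) → 2 H
  atom 13: C, bond orders sum to 2 (valence 4) → 2 H
  atom 14: C, bond orders sum to 3 (valence 4) → 1 H
  atom 15: C, bond orders sum to 2 (valence 4) → 2 H
  atom 16: C, bond orders sum to 1 (valence 4) → 3 H
  atom 17: C, bond orders sum to 4 (valence 4) → 0 H
  atom 18: O, bond orders sum to 2 (valence 2) → 0 H
  atom 19: C, bond orders sum to 1 (valence 4) → 3 H
Totals → C:16, H:31, I:1, O:2.
In Hill order: C16H31IO2.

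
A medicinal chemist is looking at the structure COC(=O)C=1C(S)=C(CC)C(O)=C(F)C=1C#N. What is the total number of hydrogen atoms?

Walk through each heavy atom and fill implicit hydrogens from standard valence (C 4, N 3, O 2, S 2, halogen 1):
  atom 1: C, bond orders sum to 1 (valence 4) → 3 H
  atom 2: O, bond orders sum to 2 (valence 2) → 0 H
  atom 3: C, bond orders sum to 4 (valence 4) → 0 H
  atom 4: O, bond orders sum to 2 (valence 2) → 0 H
  atom 5: C, bond orders sum to 4 (valence 4) → 0 H
  atom 6: C, bond orders sum to 4 (valence 4) → 0 H
  atom 7: S, bond orders sum to 1 (valence 2) → 1 H
  atom 8: C, bond orders sum to 4 (valence 4) → 0 H
  atom 9: C, bond orders sum to 2 (valence 4) → 2 H
  atom 10: C, bond orders sum to 1 (valence 4) → 3 H
  atom 11: C, bond orders sum to 4 (valence 4) → 0 H
  atom 12: O, bond orders sum to 1 (valence 2) → 1 H
  atom 13: C, bond orders sum to 4 (valence 4) → 0 H
  atom 14: F (halogen, monovalent) → 0 H
  atom 15: C, bond orders sum to 4 (valence 4) → 0 H
  atom 16: C, bond orders sum to 4 (valence 4) → 0 H
  atom 17: N, bond orders sum to 3 (valence 3) → 0 H
Total hydrogens: 10.

10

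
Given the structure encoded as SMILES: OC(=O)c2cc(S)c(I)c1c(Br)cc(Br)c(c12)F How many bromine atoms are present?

2

Scan the SMILES for Br atoms (remember two-letter symbols like Cl and Br are single atoms).
Bromine count: 2.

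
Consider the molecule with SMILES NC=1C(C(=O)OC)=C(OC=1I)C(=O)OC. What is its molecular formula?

Walk through each heavy atom and fill implicit hydrogens from standard valence (C 4, N 3, O 2, S 2, halogen 1):
  atom 1: N, bond orders sum to 1 (valence 3) → 2 H
  atom 2: C, bond orders sum to 4 (valence 4) → 0 H
  atom 3: C, bond orders sum to 4 (valence 4) → 0 H
  atom 4: C, bond orders sum to 4 (valence 4) → 0 H
  atom 5: O, bond orders sum to 2 (valence 2) → 0 H
  atom 6: O, bond orders sum to 2 (valence 2) → 0 H
  atom 7: C, bond orders sum to 1 (valence 4) → 3 H
  atom 8: C, bond orders sum to 4 (valence 4) → 0 H
  atom 9: O, bond orders sum to 2 (valence 2) → 0 H
  atom 10: C, bond orders sum to 4 (valence 4) → 0 H
  atom 11: I (halogen, monovalent) → 0 H
  atom 12: C, bond orders sum to 4 (valence 4) → 0 H
  atom 13: O, bond orders sum to 2 (valence 2) → 0 H
  atom 14: O, bond orders sum to 2 (valence 2) → 0 H
  atom 15: C, bond orders sum to 1 (valence 4) → 3 H
Totals → C:8, H:8, I:1, N:1, O:5.

C8H8INO5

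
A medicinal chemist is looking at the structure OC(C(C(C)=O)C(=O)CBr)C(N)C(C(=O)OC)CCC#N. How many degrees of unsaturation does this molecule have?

Degree of unsaturation = (number of rings) + (number of π bonds).
Ring closures in the SMILES: 0.
π bonds: 3 double bonds (each 1 DoU), 1 triple bond (each 2 DoU) → 5 DoU from unsaturation.
Total DoU = 0 + 5 = 5.

5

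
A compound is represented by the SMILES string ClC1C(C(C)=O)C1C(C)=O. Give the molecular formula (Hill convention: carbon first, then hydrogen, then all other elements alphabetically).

C7H9ClO2

Walk through each heavy atom and fill implicit hydrogens from standard valence (C 4, N 3, O 2, S 2, halogen 1):
  atom 1: Cl (halogen, monovalent) → 0 H
  atom 2: C, bond orders sum to 3 (valence 4) → 1 H
  atom 3: C, bond orders sum to 3 (valence 4) → 1 H
  atom 4: C, bond orders sum to 4 (valence 4) → 0 H
  atom 5: C, bond orders sum to 1 (valence 4) → 3 H
  atom 6: O, bond orders sum to 2 (valence 2) → 0 H
  atom 7: C, bond orders sum to 3 (valence 4) → 1 H
  atom 8: C, bond orders sum to 4 (valence 4) → 0 H
  atom 9: C, bond orders sum to 1 (valence 4) → 3 H
  atom 10: O, bond orders sum to 2 (valence 2) → 0 H
Totals → C:7, H:9, Cl:1, O:2.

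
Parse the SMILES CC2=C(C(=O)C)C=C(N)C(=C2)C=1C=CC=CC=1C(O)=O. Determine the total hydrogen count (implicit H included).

Walk through each heavy atom and fill implicit hydrogens from standard valence (C 4, N 3, O 2, S 2, halogen 1):
  atom 1: C, bond orders sum to 1 (valence 4) → 3 H
  atom 2: C, bond orders sum to 4 (valence 4) → 0 H
  atom 3: C, bond orders sum to 4 (valence 4) → 0 H
  atom 4: C, bond orders sum to 4 (valence 4) → 0 H
  atom 5: O, bond orders sum to 2 (valence 2) → 0 H
  atom 6: C, bond orders sum to 1 (valence 4) → 3 H
  atom 7: C, bond orders sum to 3 (valence 4) → 1 H
  atom 8: C, bond orders sum to 4 (valence 4) → 0 H
  atom 9: N, bond orders sum to 1 (valence 3) → 2 H
  atom 10: C, bond orders sum to 4 (valence 4) → 0 H
  atom 11: C, bond orders sum to 3 (valence 4) → 1 H
  atom 12: C, bond orders sum to 4 (valence 4) → 0 H
  atom 13: C, bond orders sum to 3 (valence 4) → 1 H
  atom 14: C, bond orders sum to 3 (valence 4) → 1 H
  atom 15: C, bond orders sum to 3 (valence 4) → 1 H
  atom 16: C, bond orders sum to 3 (valence 4) → 1 H
  atom 17: C, bond orders sum to 4 (valence 4) → 0 H
  atom 18: C, bond orders sum to 4 (valence 4) → 0 H
  atom 19: O, bond orders sum to 1 (valence 2) → 1 H
  atom 20: O, bond orders sum to 2 (valence 2) → 0 H
Total hydrogens: 15.

15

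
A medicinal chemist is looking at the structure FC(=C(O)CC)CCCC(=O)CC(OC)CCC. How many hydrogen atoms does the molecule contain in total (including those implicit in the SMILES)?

25

Walk through each heavy atom and fill implicit hydrogens from standard valence (C 4, N 3, O 2, S 2, halogen 1):
  atom 1: F (halogen, monovalent) → 0 H
  atom 2: C, bond orders sum to 4 (valence 4) → 0 H
  atom 3: C, bond orders sum to 4 (valence 4) → 0 H
  atom 4: O, bond orders sum to 1 (valence 2) → 1 H
  atom 5: C, bond orders sum to 2 (valence 4) → 2 H
  atom 6: C, bond orders sum to 1 (valence 4) → 3 H
  atom 7: C, bond orders sum to 2 (valence 4) → 2 H
  atom 8: C, bond orders sum to 2 (valence 4) → 2 H
  atom 9: C, bond orders sum to 2 (valence 4) → 2 H
  atom 10: C, bond orders sum to 4 (valence 4) → 0 H
  atom 11: O, bond orders sum to 2 (valence 2) → 0 H
  atom 12: C, bond orders sum to 2 (valence 4) → 2 H
  atom 13: C, bond orders sum to 3 (valence 4) → 1 H
  atom 14: O, bond orders sum to 2 (valence 2) → 0 H
  atom 15: C, bond orders sum to 1 (valence 4) → 3 H
  atom 16: C, bond orders sum to 2 (valence 4) → 2 H
  atom 17: C, bond orders sum to 2 (valence 4) → 2 H
  atom 18: C, bond orders sum to 1 (valence 4) → 3 H
Total hydrogens: 25.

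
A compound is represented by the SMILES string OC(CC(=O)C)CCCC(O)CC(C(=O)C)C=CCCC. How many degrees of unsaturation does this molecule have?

3

Molecular formula: C17H30O4.
DoU = (2C + 2 + N − H − X) / 2, where X is the halogen count and O/S are ignored.
    = (2·17 + 2 + 0 − 30 − 0) / 2 = 6 / 2 = 3.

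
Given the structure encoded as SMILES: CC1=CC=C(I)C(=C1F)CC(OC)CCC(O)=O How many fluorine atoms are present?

1

Scan the SMILES for F atoms (remember two-letter symbols like Cl and Br are single atoms).
Fluorine count: 1.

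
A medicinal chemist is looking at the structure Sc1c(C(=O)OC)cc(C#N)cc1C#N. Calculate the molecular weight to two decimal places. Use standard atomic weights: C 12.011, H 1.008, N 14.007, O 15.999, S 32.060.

218.23 g/mol

First, the molecular formula is C10H6N2O2S (counting implicit H from valence).
  C: 10 × 12.011 = 120.110
  H: 6 × 1.008 = 6.048
  N: 2 × 14.007 = 28.014
  O: 2 × 15.999 = 31.998
  S: 1 × 32.060 = 32.060
Sum: 10×12.011 + 6×1.008 + 2×14.007 + 2×15.999 + 1×32.060 = 218.230 → 218.23 g/mol.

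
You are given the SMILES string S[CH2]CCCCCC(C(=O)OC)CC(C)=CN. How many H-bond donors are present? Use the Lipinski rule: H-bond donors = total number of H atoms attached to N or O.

2

Donors: find every N or O and count the H atoms it carries.
  atom 10 (O): bond orders sum to 2 → 0 H
  atom 11 (O): bond orders sum to 2 → 0 H
  atom 17 (N): bond orders sum to 1 → 2 H
Lipinski HBD = 2.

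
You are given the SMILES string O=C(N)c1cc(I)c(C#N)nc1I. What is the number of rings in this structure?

1

In SMILES, each pair of matching ring-closure digits denotes one ring-closing bond; the number of such bonds equals the number of independent rings.
Ring-closure bonds here: 1.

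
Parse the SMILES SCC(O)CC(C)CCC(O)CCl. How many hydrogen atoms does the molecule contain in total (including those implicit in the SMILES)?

Walk through each heavy atom and fill implicit hydrogens from standard valence (C 4, N 3, O 2, S 2, halogen 1):
  atom 1: S, bond orders sum to 1 (valence 2) → 1 H
  atom 2: C, bond orders sum to 2 (valence 4) → 2 H
  atom 3: C, bond orders sum to 3 (valence 4) → 1 H
  atom 4: O, bond orders sum to 1 (valence 2) → 1 H
  atom 5: C, bond orders sum to 2 (valence 4) → 2 H
  atom 6: C, bond orders sum to 3 (valence 4) → 1 H
  atom 7: C, bond orders sum to 1 (valence 4) → 3 H
  atom 8: C, bond orders sum to 2 (valence 4) → 2 H
  atom 9: C, bond orders sum to 2 (valence 4) → 2 H
  atom 10: C, bond orders sum to 3 (valence 4) → 1 H
  atom 11: O, bond orders sum to 1 (valence 2) → 1 H
  atom 12: C, bond orders sum to 2 (valence 4) → 2 H
  atom 13: Cl (halogen, monovalent) → 0 H
Total hydrogens: 19.

19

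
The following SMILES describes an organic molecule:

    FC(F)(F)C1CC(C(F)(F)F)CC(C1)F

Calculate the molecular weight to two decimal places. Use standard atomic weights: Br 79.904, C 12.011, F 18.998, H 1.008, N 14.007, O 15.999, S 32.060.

First, the molecular formula is C8H9F7 (counting implicit H from valence).
  C: 8 × 12.011 = 96.088
  F: 7 × 18.998 = 132.986
  H: 9 × 1.008 = 9.072
Sum: 8×12.011 + 7×18.998 + 9×1.008 = 238.146 → 238.15 g/mol.

238.15 g/mol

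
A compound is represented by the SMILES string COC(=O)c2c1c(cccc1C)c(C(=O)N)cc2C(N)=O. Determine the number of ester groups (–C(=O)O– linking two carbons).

The ester motif appears at heavy-atom position 3 in the SMILES.
Other groups present: 2 amide.
Ester count: 1.

1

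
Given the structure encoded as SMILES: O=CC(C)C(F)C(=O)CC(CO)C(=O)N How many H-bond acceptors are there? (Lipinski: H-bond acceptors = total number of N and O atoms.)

N atoms: 1; O atoms: 4.
Lipinski HBA = 1 + 4 = 5.

5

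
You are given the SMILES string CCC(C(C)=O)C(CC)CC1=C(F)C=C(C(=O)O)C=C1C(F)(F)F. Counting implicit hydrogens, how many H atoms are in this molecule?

20

Walk through each heavy atom and fill implicit hydrogens from standard valence (C 4, N 3, O 2, S 2, halogen 1):
  atom 1: C, bond orders sum to 1 (valence 4) → 3 H
  atom 2: C, bond orders sum to 2 (valence 4) → 2 H
  atom 3: C, bond orders sum to 3 (valence 4) → 1 H
  atom 4: C, bond orders sum to 4 (valence 4) → 0 H
  atom 5: C, bond orders sum to 1 (valence 4) → 3 H
  atom 6: O, bond orders sum to 2 (valence 2) → 0 H
  atom 7: C, bond orders sum to 3 (valence 4) → 1 H
  atom 8: C, bond orders sum to 2 (valence 4) → 2 H
  atom 9: C, bond orders sum to 1 (valence 4) → 3 H
  atom 10: C, bond orders sum to 2 (valence 4) → 2 H
  atom 11: C, bond orders sum to 4 (valence 4) → 0 H
  atom 12: C, bond orders sum to 4 (valence 4) → 0 H
  atom 13: F (halogen, monovalent) → 0 H
  atom 14: C, bond orders sum to 3 (valence 4) → 1 H
  atom 15: C, bond orders sum to 4 (valence 4) → 0 H
  atom 16: C, bond orders sum to 4 (valence 4) → 0 H
  atom 17: O, bond orders sum to 2 (valence 2) → 0 H
  atom 18: O, bond orders sum to 1 (valence 2) → 1 H
  atom 19: C, bond orders sum to 3 (valence 4) → 1 H
  atom 20: C, bond orders sum to 4 (valence 4) → 0 H
  atom 21: C, bond orders sum to 4 (valence 4) → 0 H
  atom 22: F (halogen, monovalent) → 0 H
  atom 23: F (halogen, monovalent) → 0 H
  atom 24: F (halogen, monovalent) → 0 H
Total hydrogens: 20.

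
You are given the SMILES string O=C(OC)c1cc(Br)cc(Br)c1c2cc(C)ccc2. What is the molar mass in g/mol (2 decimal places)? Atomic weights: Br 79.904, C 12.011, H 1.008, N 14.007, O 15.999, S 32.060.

First, the molecular formula is C15H12Br2O2 (counting implicit H from valence).
  Br: 2 × 79.904 = 159.808
  C: 15 × 12.011 = 180.165
  H: 12 × 1.008 = 12.096
  O: 2 × 15.999 = 31.998
Sum: 2×79.904 + 15×12.011 + 12×1.008 + 2×15.999 = 384.067 → 384.07 g/mol.

384.07 g/mol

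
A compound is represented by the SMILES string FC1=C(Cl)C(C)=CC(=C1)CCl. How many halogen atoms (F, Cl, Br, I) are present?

Halogen atoms appear at heavy-atom positions 1, 4, 11 (2×Cl, 1×F).
Halogen count: 3.

3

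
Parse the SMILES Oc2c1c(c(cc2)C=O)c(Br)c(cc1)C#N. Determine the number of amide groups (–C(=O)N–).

0

Scan the SMILES for the amide motif — none present.
Groups that are present: 1 aldehyde, 1 hydroxyl, 1 nitrile.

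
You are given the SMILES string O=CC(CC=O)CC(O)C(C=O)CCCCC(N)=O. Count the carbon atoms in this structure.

13

Count every carbon token in the SMILES (each C, including those in ring-closure positions and inside branches).
Carbon count: 13.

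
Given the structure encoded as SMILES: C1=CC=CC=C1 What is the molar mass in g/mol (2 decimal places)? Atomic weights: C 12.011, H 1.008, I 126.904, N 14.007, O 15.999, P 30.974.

First, the molecular formula is C6H6 (counting implicit H from valence).
  C: 6 × 12.011 = 72.066
  H: 6 × 1.008 = 6.048
Sum: 6×12.011 + 6×1.008 = 78.114 → 78.11 g/mol.

78.11 g/mol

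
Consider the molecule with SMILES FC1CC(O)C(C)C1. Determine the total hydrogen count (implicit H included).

11

Walk through each heavy atom and fill implicit hydrogens from standard valence (C 4, N 3, O 2, S 2, halogen 1):
  atom 1: F (halogen, monovalent) → 0 H
  atom 2: C, bond orders sum to 3 (valence 4) → 1 H
  atom 3: C, bond orders sum to 2 (valence 4) → 2 H
  atom 4: C, bond orders sum to 3 (valence 4) → 1 H
  atom 5: O, bond orders sum to 1 (valence 2) → 1 H
  atom 6: C, bond orders sum to 3 (valence 4) → 1 H
  atom 7: C, bond orders sum to 1 (valence 4) → 3 H
  atom 8: C, bond orders sum to 2 (valence 4) → 2 H
Total hydrogens: 11.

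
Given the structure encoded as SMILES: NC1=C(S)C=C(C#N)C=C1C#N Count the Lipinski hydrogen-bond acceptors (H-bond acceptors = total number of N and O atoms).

N atoms: 3; O atoms: 0.
Lipinski HBA = 3 + 0 = 3.

3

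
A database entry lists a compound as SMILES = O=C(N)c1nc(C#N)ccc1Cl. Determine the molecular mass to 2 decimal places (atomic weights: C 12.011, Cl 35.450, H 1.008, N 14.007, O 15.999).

First, the molecular formula is C7H4ClN3O (counting implicit H from valence).
  C: 7 × 12.011 = 84.077
  Cl: 1 × 35.450 = 35.450
  H: 4 × 1.008 = 4.032
  N: 3 × 14.007 = 42.021
  O: 1 × 15.999 = 15.999
Sum: 7×12.011 + 1×35.450 + 4×1.008 + 3×14.007 + 1×15.999 = 181.579 → 181.58 g/mol.

181.58 g/mol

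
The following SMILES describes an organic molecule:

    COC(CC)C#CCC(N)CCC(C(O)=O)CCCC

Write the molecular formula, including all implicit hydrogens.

C16H29NO3

Walk through each heavy atom and fill implicit hydrogens from standard valence (C 4, N 3, O 2, S 2, halogen 1):
  atom 1: C, bond orders sum to 1 (valence 4) → 3 H
  atom 2: O, bond orders sum to 2 (valence 2) → 0 H
  atom 3: C, bond orders sum to 3 (valence 4) → 1 H
  atom 4: C, bond orders sum to 2 (valence 4) → 2 H
  atom 5: C, bond orders sum to 1 (valence 4) → 3 H
  atom 6: C, bond orders sum to 4 (valence 4) → 0 H
  atom 7: C, bond orders sum to 4 (valence 4) → 0 H
  atom 8: C, bond orders sum to 2 (valence 4) → 2 H
  atom 9: C, bond orders sum to 3 (valence 4) → 1 H
  atom 10: N, bond orders sum to 1 (valence 3) → 2 H
  atom 11: C, bond orders sum to 2 (valence 4) → 2 H
  atom 12: C, bond orders sum to 2 (valence 4) → 2 H
  atom 13: C, bond orders sum to 3 (valence 4) → 1 H
  atom 14: C, bond orders sum to 4 (valence 4) → 0 H
  atom 15: O, bond orders sum to 1 (valence 2) → 1 H
  atom 16: O, bond orders sum to 2 (valence 2) → 0 H
  atom 17: C, bond orders sum to 2 (valence 4) → 2 H
  atom 18: C, bond orders sum to 2 (valence 4) → 2 H
  atom 19: C, bond orders sum to 2 (valence 4) → 2 H
  atom 20: C, bond orders sum to 1 (valence 4) → 3 H
Totals → C:16, H:29, N:1, O:3.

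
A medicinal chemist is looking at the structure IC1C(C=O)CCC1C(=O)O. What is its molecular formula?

Walk through each heavy atom and fill implicit hydrogens from standard valence (C 4, N 3, O 2, S 2, halogen 1):
  atom 1: I (halogen, monovalent) → 0 H
  atom 2: C, bond orders sum to 3 (valence 4) → 1 H
  atom 3: C, bond orders sum to 3 (valence 4) → 1 H
  atom 4: C, bond orders sum to 3 (valence 4) → 1 H
  atom 5: O, bond orders sum to 2 (valence 2) → 0 H
  atom 6: C, bond orders sum to 2 (valence 4) → 2 H
  atom 7: C, bond orders sum to 2 (valence 4) → 2 H
  atom 8: C, bond orders sum to 3 (valence 4) → 1 H
  atom 9: C, bond orders sum to 4 (valence 4) → 0 H
  atom 10: O, bond orders sum to 2 (valence 2) → 0 H
  atom 11: O, bond orders sum to 1 (valence 2) → 1 H
Totals → C:7, H:9, I:1, O:3.
In Hill order: C7H9IO3.

C7H9IO3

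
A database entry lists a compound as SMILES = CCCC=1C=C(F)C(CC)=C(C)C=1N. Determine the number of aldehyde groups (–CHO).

Scan the SMILES for the aldehyde motif — none present.
Groups that are present: 1 primary amine.

0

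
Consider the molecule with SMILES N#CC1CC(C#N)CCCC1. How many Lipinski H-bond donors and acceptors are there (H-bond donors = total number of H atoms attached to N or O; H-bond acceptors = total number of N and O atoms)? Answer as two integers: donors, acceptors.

Donors: find every N or O and count the H atoms it carries.
  atom 1 (N): bond orders sum to 3 → 0 H
  atom 7 (N): bond orders sum to 3 → 0 H
Lipinski HBD = 0.
Acceptors: N atoms = 2, O atoms = 0 → HBA = 2.

0, 2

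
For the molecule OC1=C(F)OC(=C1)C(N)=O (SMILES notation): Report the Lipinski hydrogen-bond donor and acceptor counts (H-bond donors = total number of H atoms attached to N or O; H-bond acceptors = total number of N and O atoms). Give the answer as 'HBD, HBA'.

Donors: find every N or O and count the H atoms it carries.
  atom 1 (O): bond orders sum to 1 → 1 H
  atom 5 (O): bond orders sum to 2 → 0 H
  atom 9 (N): bond orders sum to 1 → 2 H
  atom 10 (O): bond orders sum to 2 → 0 H
Lipinski HBD = 3.
Acceptors: N atoms = 1, O atoms = 3 → HBA = 4.

3, 4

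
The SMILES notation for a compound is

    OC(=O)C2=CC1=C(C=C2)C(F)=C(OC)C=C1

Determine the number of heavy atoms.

16

Every atom symbol written in the SMILES (organic subset) is one heavy atom; implicit H are not written.
Heavy atoms by element → C:12, F:1, O:3.
Total: 16.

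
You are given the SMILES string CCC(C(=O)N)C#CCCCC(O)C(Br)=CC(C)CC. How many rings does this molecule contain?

0

In SMILES, each pair of matching ring-closure digits denotes one ring-closing bond; the number of such bonds equals the number of independent rings.
Ring-closure bonds here: 0.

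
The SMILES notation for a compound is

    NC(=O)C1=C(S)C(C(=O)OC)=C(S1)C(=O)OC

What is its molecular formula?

C9H9NO5S2

Walk through each heavy atom and fill implicit hydrogens from standard valence (C 4, N 3, O 2, S 2, halogen 1):
  atom 1: N, bond orders sum to 1 (valence 3) → 2 H
  atom 2: C, bond orders sum to 4 (valence 4) → 0 H
  atom 3: O, bond orders sum to 2 (valence 2) → 0 H
  atom 4: C, bond orders sum to 4 (valence 4) → 0 H
  atom 5: C, bond orders sum to 4 (valence 4) → 0 H
  atom 6: S, bond orders sum to 1 (valence 2) → 1 H
  atom 7: C, bond orders sum to 4 (valence 4) → 0 H
  atom 8: C, bond orders sum to 4 (valence 4) → 0 H
  atom 9: O, bond orders sum to 2 (valence 2) → 0 H
  atom 10: O, bond orders sum to 2 (valence 2) → 0 H
  atom 11: C, bond orders sum to 1 (valence 4) → 3 H
  atom 12: C, bond orders sum to 4 (valence 4) → 0 H
  atom 13: S, bond orders sum to 2 (valence 2) → 0 H
  atom 14: C, bond orders sum to 4 (valence 4) → 0 H
  atom 15: O, bond orders sum to 2 (valence 2) → 0 H
  atom 16: O, bond orders sum to 2 (valence 2) → 0 H
  atom 17: C, bond orders sum to 1 (valence 4) → 3 H
Totals → C:9, H:9, N:1, O:5, S:2.
In Hill order: C9H9NO5S2.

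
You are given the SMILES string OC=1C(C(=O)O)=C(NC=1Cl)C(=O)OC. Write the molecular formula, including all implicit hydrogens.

C7H6ClNO5

Walk through each heavy atom and fill implicit hydrogens from standard valence (C 4, N 3, O 2, S 2, halogen 1):
  atom 1: O, bond orders sum to 1 (valence 2) → 1 H
  atom 2: C, bond orders sum to 4 (valence 4) → 0 H
  atom 3: C, bond orders sum to 4 (valence 4) → 0 H
  atom 4: C, bond orders sum to 4 (valence 4) → 0 H
  atom 5: O, bond orders sum to 2 (valence 2) → 0 H
  atom 6: O, bond orders sum to 1 (valence 2) → 1 H
  atom 7: C, bond orders sum to 4 (valence 4) → 0 H
  atom 8: N, bond orders sum to 2 (valence 3) → 1 H
  atom 9: C, bond orders sum to 4 (valence 4) → 0 H
  atom 10: Cl (halogen, monovalent) → 0 H
  atom 11: C, bond orders sum to 4 (valence 4) → 0 H
  atom 12: O, bond orders sum to 2 (valence 2) → 0 H
  atom 13: O, bond orders sum to 2 (valence 2) → 0 H
  atom 14: C, bond orders sum to 1 (valence 4) → 3 H
Totals → C:7, H:6, Cl:1, N:1, O:5.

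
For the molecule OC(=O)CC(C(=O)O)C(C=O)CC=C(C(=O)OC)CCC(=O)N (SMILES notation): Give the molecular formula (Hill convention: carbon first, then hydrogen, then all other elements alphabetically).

Walk through each heavy atom and fill implicit hydrogens from standard valence (C 4, N 3, O 2, S 2, halogen 1):
  atom 1: O, bond orders sum to 1 (valence 2) → 1 H
  atom 2: C, bond orders sum to 4 (valence 4) → 0 H
  atom 3: O, bond orders sum to 2 (valence 2) → 0 H
  atom 4: C, bond orders sum to 2 (valence 4) → 2 H
  atom 5: C, bond orders sum to 3 (valence 4) → 1 H
  atom 6: C, bond orders sum to 4 (valence 4) → 0 H
  atom 7: O, bond orders sum to 2 (valence 2) → 0 H
  atom 8: O, bond orders sum to 1 (valence 2) → 1 H
  atom 9: C, bond orders sum to 3 (valence 4) → 1 H
  atom 10: C, bond orders sum to 3 (valence 4) → 1 H
  atom 11: O, bond orders sum to 2 (valence 2) → 0 H
  atom 12: C, bond orders sum to 2 (valence 4) → 2 H
  atom 13: C, bond orders sum to 3 (valence 4) → 1 H
  atom 14: C, bond orders sum to 4 (valence 4) → 0 H
  atom 15: C, bond orders sum to 4 (valence 4) → 0 H
  atom 16: O, bond orders sum to 2 (valence 2) → 0 H
  atom 17: O, bond orders sum to 2 (valence 2) → 0 H
  atom 18: C, bond orders sum to 1 (valence 4) → 3 H
  atom 19: C, bond orders sum to 2 (valence 4) → 2 H
  atom 20: C, bond orders sum to 2 (valence 4) → 2 H
  atom 21: C, bond orders sum to 4 (valence 4) → 0 H
  atom 22: O, bond orders sum to 2 (valence 2) → 0 H
  atom 23: N, bond orders sum to 1 (valence 3) → 2 H
Totals → C:14, H:19, N:1, O:8.
In Hill order: C14H19NO8.

C14H19NO8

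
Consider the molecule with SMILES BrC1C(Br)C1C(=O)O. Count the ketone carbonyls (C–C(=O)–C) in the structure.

0

Scan the SMILES for the ketone motif — none present.
Groups that are present: 1 carboxylic acid.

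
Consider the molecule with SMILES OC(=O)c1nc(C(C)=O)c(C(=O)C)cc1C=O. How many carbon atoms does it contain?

Count every carbon token in the SMILES (each C, including those in ring-closure positions and inside branches).
Carbon count: 11.

11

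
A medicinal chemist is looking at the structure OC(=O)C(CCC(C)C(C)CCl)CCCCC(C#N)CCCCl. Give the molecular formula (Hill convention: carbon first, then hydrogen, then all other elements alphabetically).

Walk through each heavy atom and fill implicit hydrogens from standard valence (C 4, N 3, O 2, S 2, halogen 1):
  atom 1: O, bond orders sum to 1 (valence 2) → 1 H
  atom 2: C, bond orders sum to 4 (valence 4) → 0 H
  atom 3: O, bond orders sum to 2 (valence 2) → 0 H
  atom 4: C, bond orders sum to 3 (valence 4) → 1 H
  atom 5: C, bond orders sum to 2 (valence 4) → 2 H
  atom 6: C, bond orders sum to 2 (valence 4) → 2 H
  atom 7: C, bond orders sum to 3 (valence 4) → 1 H
  atom 8: C, bond orders sum to 1 (valence 4) → 3 H
  atom 9: C, bond orders sum to 3 (valence 4) → 1 H
  atom 10: C, bond orders sum to 1 (valence 4) → 3 H
  atom 11: C, bond orders sum to 2 (valence 4) → 2 H
  atom 12: Cl (halogen, monovalent) → 0 H
  atom 13: C, bond orders sum to 2 (valence 4) → 2 H
  atom 14: C, bond orders sum to 2 (valence 4) → 2 H
  atom 15: C, bond orders sum to 2 (valence 4) → 2 H
  atom 16: C, bond orders sum to 2 (valence 4) → 2 H
  atom 17: C, bond orders sum to 3 (valence 4) → 1 H
  atom 18: C, bond orders sum to 4 (valence 4) → 0 H
  atom 19: N, bond orders sum to 3 (valence 3) → 0 H
  atom 20: C, bond orders sum to 2 (valence 4) → 2 H
  atom 21: C, bond orders sum to 2 (valence 4) → 2 H
  atom 22: C, bond orders sum to 2 (valence 4) → 2 H
  atom 23: Cl (halogen, monovalent) → 0 H
Totals → C:18, H:31, Cl:2, N:1, O:2.
In Hill order: C18H31Cl2NO2.

C18H31Cl2NO2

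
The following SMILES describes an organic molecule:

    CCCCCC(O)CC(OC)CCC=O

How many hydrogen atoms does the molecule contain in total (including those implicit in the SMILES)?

Walk through each heavy atom and fill implicit hydrogens from standard valence (C 4, N 3, O 2, S 2, halogen 1):
  atom 1: C, bond orders sum to 1 (valence 4) → 3 H
  atom 2: C, bond orders sum to 2 (valence 4) → 2 H
  atom 3: C, bond orders sum to 2 (valence 4) → 2 H
  atom 4: C, bond orders sum to 2 (valence 4) → 2 H
  atom 5: C, bond orders sum to 2 (valence 4) → 2 H
  atom 6: C, bond orders sum to 3 (valence 4) → 1 H
  atom 7: O, bond orders sum to 1 (valence 2) → 1 H
  atom 8: C, bond orders sum to 2 (valence 4) → 2 H
  atom 9: C, bond orders sum to 3 (valence 4) → 1 H
  atom 10: O, bond orders sum to 2 (valence 2) → 0 H
  atom 11: C, bond orders sum to 1 (valence 4) → 3 H
  atom 12: C, bond orders sum to 2 (valence 4) → 2 H
  atom 13: C, bond orders sum to 2 (valence 4) → 2 H
  atom 14: C, bond orders sum to 3 (valence 4) → 1 H
  atom 15: O, bond orders sum to 2 (valence 2) → 0 H
Total hydrogens: 24.

24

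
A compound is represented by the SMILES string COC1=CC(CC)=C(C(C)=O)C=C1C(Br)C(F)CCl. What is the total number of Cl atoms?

Scan the SMILES for Cl atoms (remember two-letter symbols like Cl and Br are single atoms).
Chlorine count: 1.

1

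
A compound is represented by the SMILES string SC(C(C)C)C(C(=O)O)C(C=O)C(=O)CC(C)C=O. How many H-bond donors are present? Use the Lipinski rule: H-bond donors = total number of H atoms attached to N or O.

Donors: find every N or O and count the H atoms it carries.
  atom 8 (O): bond orders sum to 2 → 0 H
  atom 9 (O): bond orders sum to 1 → 1 H
  atom 12 (O): bond orders sum to 2 → 0 H
  atom 14 (O): bond orders sum to 2 → 0 H
  atom 19 (O): bond orders sum to 2 → 0 H
Lipinski HBD = 1.

1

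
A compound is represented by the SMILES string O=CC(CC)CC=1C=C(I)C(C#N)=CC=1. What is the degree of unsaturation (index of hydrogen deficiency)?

7

Molecular formula: C12H12INO.
DoU = (2C + 2 + N − H − X) / 2, where X is the halogen count and O/S are ignored.
    = (2·12 + 2 + 1 − 12 − 1) / 2 = 14 / 2 = 7.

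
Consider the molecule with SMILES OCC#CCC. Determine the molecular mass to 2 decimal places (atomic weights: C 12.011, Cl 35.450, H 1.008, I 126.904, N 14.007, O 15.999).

84.12 g/mol

First, the molecular formula is C5H8O (counting implicit H from valence).
  C: 5 × 12.011 = 60.055
  H: 8 × 1.008 = 8.064
  O: 1 × 15.999 = 15.999
Sum: 5×12.011 + 8×1.008 + 1×15.999 = 84.118 → 84.12 g/mol.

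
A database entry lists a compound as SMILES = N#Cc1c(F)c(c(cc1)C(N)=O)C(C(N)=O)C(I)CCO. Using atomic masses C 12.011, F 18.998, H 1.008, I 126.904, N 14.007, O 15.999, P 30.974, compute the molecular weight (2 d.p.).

First, the molecular formula is C13H13FIN3O3 (counting implicit H from valence).
  C: 13 × 12.011 = 156.143
  F: 1 × 18.998 = 18.998
  H: 13 × 1.008 = 13.104
  I: 1 × 126.904 = 126.904
  N: 3 × 14.007 = 42.021
  O: 3 × 15.999 = 47.997
Sum: 13×12.011 + 1×18.998 + 13×1.008 + 1×126.904 + 3×14.007 + 3×15.999 = 405.167 → 405.17 g/mol.

405.17 g/mol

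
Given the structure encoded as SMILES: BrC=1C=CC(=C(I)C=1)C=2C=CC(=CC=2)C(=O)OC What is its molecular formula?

C14H10BrIO2

Walk through each heavy atom and fill implicit hydrogens from standard valence (C 4, N 3, O 2, S 2, halogen 1):
  atom 1: Br (halogen, monovalent) → 0 H
  atom 2: C, bond orders sum to 4 (valence 4) → 0 H
  atom 3: C, bond orders sum to 3 (valence 4) → 1 H
  atom 4: C, bond orders sum to 3 (valence 4) → 1 H
  atom 5: C, bond orders sum to 4 (valence 4) → 0 H
  atom 6: C, bond orders sum to 4 (valence 4) → 0 H
  atom 7: I (halogen, monovalent) → 0 H
  atom 8: C, bond orders sum to 3 (valence 4) → 1 H
  atom 9: C, bond orders sum to 4 (valence 4) → 0 H
  atom 10: C, bond orders sum to 3 (valence 4) → 1 H
  atom 11: C, bond orders sum to 3 (valence 4) → 1 H
  atom 12: C, bond orders sum to 4 (valence 4) → 0 H
  atom 13: C, bond orders sum to 3 (valence 4) → 1 H
  atom 14: C, bond orders sum to 3 (valence 4) → 1 H
  atom 15: C, bond orders sum to 4 (valence 4) → 0 H
  atom 16: O, bond orders sum to 2 (valence 2) → 0 H
  atom 17: O, bond orders sum to 2 (valence 2) → 0 H
  atom 18: C, bond orders sum to 1 (valence 4) → 3 H
Totals → C:14, H:10, Br:1, I:1, O:2.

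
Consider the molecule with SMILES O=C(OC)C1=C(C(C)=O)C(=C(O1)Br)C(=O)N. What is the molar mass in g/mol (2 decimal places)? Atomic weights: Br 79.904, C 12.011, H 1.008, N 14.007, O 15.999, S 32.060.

First, the molecular formula is C9H8BrNO5 (counting implicit H from valence).
  Br: 1 × 79.904 = 79.904
  C: 9 × 12.011 = 108.099
  H: 8 × 1.008 = 8.064
  N: 1 × 14.007 = 14.007
  O: 5 × 15.999 = 79.995
Sum: 1×79.904 + 9×12.011 + 8×1.008 + 1×14.007 + 5×15.999 = 290.069 → 290.07 g/mol.

290.07 g/mol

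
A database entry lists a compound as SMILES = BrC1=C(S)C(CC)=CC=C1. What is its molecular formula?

Walk through each heavy atom and fill implicit hydrogens from standard valence (C 4, N 3, O 2, S 2, halogen 1):
  atom 1: Br (halogen, monovalent) → 0 H
  atom 2: C, bond orders sum to 4 (valence 4) → 0 H
  atom 3: C, bond orders sum to 4 (valence 4) → 0 H
  atom 4: S, bond orders sum to 1 (valence 2) → 1 H
  atom 5: C, bond orders sum to 4 (valence 4) → 0 H
  atom 6: C, bond orders sum to 2 (valence 4) → 2 H
  atom 7: C, bond orders sum to 1 (valence 4) → 3 H
  atom 8: C, bond orders sum to 3 (valence 4) → 1 H
  atom 9: C, bond orders sum to 3 (valence 4) → 1 H
  atom 10: C, bond orders sum to 3 (valence 4) → 1 H
Totals → C:8, H:9, Br:1, S:1.
In Hill order: C8H9BrS.

C8H9BrS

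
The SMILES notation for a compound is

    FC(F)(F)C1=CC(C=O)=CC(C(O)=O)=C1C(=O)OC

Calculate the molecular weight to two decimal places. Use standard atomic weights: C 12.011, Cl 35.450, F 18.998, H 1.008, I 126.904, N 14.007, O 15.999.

276.17 g/mol

First, the molecular formula is C11H7F3O5 (counting implicit H from valence).
  C: 11 × 12.011 = 132.121
  F: 3 × 18.998 = 56.994
  H: 7 × 1.008 = 7.056
  O: 5 × 15.999 = 79.995
Sum: 11×12.011 + 3×18.998 + 7×1.008 + 5×15.999 = 276.166 → 276.17 g/mol.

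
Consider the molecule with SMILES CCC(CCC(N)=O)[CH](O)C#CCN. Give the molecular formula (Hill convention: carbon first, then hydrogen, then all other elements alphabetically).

Walk through each heavy atom and fill implicit hydrogens from standard valence (C 4, N 3, O 2, S 2, halogen 1):
  atom 1: C, bond orders sum to 1 (valence 4) → 3 H
  atom 2: C, bond orders sum to 2 (valence 4) → 2 H
  atom 3: C, bond orders sum to 3 (valence 4) → 1 H
  atom 4: C, bond orders sum to 2 (valence 4) → 2 H
  atom 5: C, bond orders sum to 2 (valence 4) → 2 H
  atom 6: C, bond orders sum to 4 (valence 4) → 0 H
  atom 7: N, bond orders sum to 1 (valence 3) → 2 H
  atom 8: O, bond orders sum to 2 (valence 2) → 0 H
  atom 9: C with explicit H count 1
  atom 10: O, bond orders sum to 1 (valence 2) → 1 H
  atom 11: C, bond orders sum to 4 (valence 4) → 0 H
  atom 12: C, bond orders sum to 4 (valence 4) → 0 H
  atom 13: C, bond orders sum to 2 (valence 4) → 2 H
  atom 14: N, bond orders sum to 1 (valence 3) → 2 H
Totals → C:10, H:18, N:2, O:2.
In Hill order: C10H18N2O2.

C10H18N2O2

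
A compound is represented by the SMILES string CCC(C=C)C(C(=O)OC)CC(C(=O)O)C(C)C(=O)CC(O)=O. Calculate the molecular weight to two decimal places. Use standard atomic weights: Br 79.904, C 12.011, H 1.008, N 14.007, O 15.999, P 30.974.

328.36 g/mol

First, the molecular formula is C16H24O7 (counting implicit H from valence).
  C: 16 × 12.011 = 192.176
  H: 24 × 1.008 = 24.192
  O: 7 × 15.999 = 111.993
Sum: 16×12.011 + 24×1.008 + 7×15.999 = 328.361 → 328.36 g/mol.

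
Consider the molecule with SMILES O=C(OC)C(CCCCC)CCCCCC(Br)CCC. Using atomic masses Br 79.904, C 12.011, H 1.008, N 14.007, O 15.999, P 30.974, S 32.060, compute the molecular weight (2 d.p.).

First, the molecular formula is C17H33BrO2 (counting implicit H from valence).
  Br: 1 × 79.904 = 79.904
  C: 17 × 12.011 = 204.187
  H: 33 × 1.008 = 33.264
  O: 2 × 15.999 = 31.998
Sum: 1×79.904 + 17×12.011 + 33×1.008 + 2×15.999 = 349.353 → 349.35 g/mol.

349.35 g/mol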